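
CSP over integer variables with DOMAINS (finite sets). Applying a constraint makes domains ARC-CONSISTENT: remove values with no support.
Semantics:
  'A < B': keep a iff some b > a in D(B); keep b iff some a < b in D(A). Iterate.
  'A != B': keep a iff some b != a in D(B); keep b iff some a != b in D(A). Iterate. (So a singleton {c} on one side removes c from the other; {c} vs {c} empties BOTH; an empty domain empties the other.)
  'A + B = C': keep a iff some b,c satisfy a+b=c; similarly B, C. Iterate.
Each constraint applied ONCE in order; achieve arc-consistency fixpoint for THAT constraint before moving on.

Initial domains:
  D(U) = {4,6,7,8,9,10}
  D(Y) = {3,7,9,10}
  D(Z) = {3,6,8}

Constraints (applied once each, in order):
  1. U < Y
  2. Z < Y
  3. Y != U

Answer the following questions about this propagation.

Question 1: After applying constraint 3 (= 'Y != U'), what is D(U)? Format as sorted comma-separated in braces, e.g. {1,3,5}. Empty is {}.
Constraint 1 (U < Y) on D(U)={4,6,7,8,9,10} D(Y)={3,7,9,10}: U {4,6,7,8,9,10}->{4,6,7,8,9}; Y {3,7,9,10}->{7,9,10}
Constraint 2 (Z < Y) on D(Z)={3,6,8} D(Y)={7,9,10}: no change
Constraint 3 (Y != U) on D(Y)={7,9,10} D(U)={4,6,7,8,9}: no change
So after constraint 3: D(U) = {4,6,7,8,9}

Answer: {4,6,7,8,9}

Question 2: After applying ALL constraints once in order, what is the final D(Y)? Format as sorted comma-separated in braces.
Answer: {7,9,10}

Derivation:
Constraint 1 (U < Y) on D(U)={4,6,7,8,9,10} D(Y)={3,7,9,10}: U {4,6,7,8,9,10}->{4,6,7,8,9}; Y {3,7,9,10}->{7,9,10}
Constraint 2 (Z < Y) on D(Z)={3,6,8} D(Y)={7,9,10}: no change
Constraint 3 (Y != U) on D(Y)={7,9,10} D(U)={4,6,7,8,9}: no change
So after all 3 constraints: D(Y) = {7,9,10}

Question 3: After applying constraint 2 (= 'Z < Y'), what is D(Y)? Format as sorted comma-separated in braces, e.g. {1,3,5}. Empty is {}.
Answer: {7,9,10}

Derivation:
Constraint 1 (U < Y) on D(U)={4,6,7,8,9,10} D(Y)={3,7,9,10}: U {4,6,7,8,9,10}->{4,6,7,8,9}; Y {3,7,9,10}->{7,9,10}
Constraint 2 (Z < Y) on D(Z)={3,6,8} D(Y)={7,9,10}: no change
So after constraint 2: D(Y) = {7,9,10}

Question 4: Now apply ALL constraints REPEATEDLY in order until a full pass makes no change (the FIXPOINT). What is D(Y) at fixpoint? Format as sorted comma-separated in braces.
pass 0 (initial): D(Y)={3,7,9,10}
pass 1: U {4,6,7,8,9,10}->{4,6,7,8,9}; Y {3,7,9,10}->{7,9,10}
pass 2: no change
Fixpoint after 2 passes: D(Y) = {7,9,10}

Answer: {7,9,10}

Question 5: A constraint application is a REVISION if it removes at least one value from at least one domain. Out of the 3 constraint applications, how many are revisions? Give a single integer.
Constraint 1 (U < Y) on D(U)={4,6,7,8,9,10} D(Y)={3,7,9,10}: U {4,6,7,8,9,10}->{4,6,7,8,9}; Y {3,7,9,10}->{7,9,10} => REVISION
Constraint 2 (Z < Y) on D(Z)={3,6,8} D(Y)={7,9,10}: no change => not a revision
Constraint 3 (Y != U) on D(Y)={7,9,10} D(U)={4,6,7,8,9}: no change => not a revision
Total revisions = 1

Answer: 1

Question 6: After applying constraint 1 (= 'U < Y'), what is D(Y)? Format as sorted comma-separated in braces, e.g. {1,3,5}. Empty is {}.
Constraint 1 (U < Y) on D(U)={4,6,7,8,9,10} D(Y)={3,7,9,10}: U {4,6,7,8,9,10}->{4,6,7,8,9}; Y {3,7,9,10}->{7,9,10}
So after constraint 1: D(Y) = {7,9,10}

Answer: {7,9,10}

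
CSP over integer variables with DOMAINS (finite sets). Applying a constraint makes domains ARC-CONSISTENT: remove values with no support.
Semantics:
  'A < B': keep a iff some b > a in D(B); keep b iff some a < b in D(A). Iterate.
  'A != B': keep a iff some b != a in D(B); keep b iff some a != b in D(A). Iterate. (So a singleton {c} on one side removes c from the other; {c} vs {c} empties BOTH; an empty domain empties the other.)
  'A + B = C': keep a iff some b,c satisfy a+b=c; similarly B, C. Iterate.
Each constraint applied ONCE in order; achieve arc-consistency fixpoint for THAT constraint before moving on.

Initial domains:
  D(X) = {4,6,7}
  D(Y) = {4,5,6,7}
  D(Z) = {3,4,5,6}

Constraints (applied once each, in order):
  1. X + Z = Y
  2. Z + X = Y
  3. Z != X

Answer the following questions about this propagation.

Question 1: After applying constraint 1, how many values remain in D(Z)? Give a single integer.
Answer: 1

Derivation:
Constraint 1 (X + Z = Y) on D(X)={4,6,7} D(Z)={3,4,5,6} D(Y)={4,5,6,7}: X {4,6,7}->{4}; Z {3,4,5,6}->{3}; Y {4,5,6,7}->{7}
So after constraint 1: D(Z)={3}, size = 1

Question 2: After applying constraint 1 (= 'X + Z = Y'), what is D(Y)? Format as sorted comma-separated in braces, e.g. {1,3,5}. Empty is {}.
Constraint 1 (X + Z = Y) on D(X)={4,6,7} D(Z)={3,4,5,6} D(Y)={4,5,6,7}: X {4,6,7}->{4}; Z {3,4,5,6}->{3}; Y {4,5,6,7}->{7}
So after constraint 1: D(Y) = {7}

Answer: {7}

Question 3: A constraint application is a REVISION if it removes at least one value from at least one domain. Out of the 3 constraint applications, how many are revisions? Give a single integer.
Answer: 1

Derivation:
Constraint 1 (X + Z = Y) on D(X)={4,6,7} D(Z)={3,4,5,6} D(Y)={4,5,6,7}: X {4,6,7}->{4}; Z {3,4,5,6}->{3}; Y {4,5,6,7}->{7} => REVISION
Constraint 2 (Z + X = Y) on D(Z)={3} D(X)={4} D(Y)={7}: no change => not a revision
Constraint 3 (Z != X) on D(Z)={3} D(X)={4}: no change => not a revision
Total revisions = 1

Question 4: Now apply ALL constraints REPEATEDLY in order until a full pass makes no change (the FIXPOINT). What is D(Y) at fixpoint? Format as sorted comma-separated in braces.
pass 0 (initial): D(Y)={4,5,6,7}
pass 1: X {4,6,7}->{4}; Y {4,5,6,7}->{7}; Z {3,4,5,6}->{3}
pass 2: no change
Fixpoint after 2 passes: D(Y) = {7}

Answer: {7}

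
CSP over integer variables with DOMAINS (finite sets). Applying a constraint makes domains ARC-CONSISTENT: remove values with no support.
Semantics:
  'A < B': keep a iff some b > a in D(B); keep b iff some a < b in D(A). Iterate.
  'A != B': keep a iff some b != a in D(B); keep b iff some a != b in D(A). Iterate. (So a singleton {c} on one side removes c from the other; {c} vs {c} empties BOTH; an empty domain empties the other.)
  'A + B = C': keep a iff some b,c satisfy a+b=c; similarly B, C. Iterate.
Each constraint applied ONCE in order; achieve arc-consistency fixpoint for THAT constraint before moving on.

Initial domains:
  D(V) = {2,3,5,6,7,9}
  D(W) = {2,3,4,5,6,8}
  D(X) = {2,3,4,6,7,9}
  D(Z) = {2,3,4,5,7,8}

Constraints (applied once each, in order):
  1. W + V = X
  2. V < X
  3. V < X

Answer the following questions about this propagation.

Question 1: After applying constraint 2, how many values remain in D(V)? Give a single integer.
Answer: 5

Derivation:
Constraint 1 (W + V = X) on D(W)={2,3,4,5,6,8} D(V)={2,3,5,6,7,9} D(X)={2,3,4,6,7,9}: W {2,3,4,5,6,8}->{2,3,4,5,6}; V {2,3,5,6,7,9}->{2,3,5,6,7}; X {2,3,4,6,7,9}->{4,6,7,9}
Constraint 2 (V < X) on D(V)={2,3,5,6,7} D(X)={4,6,7,9}: no change
So after constraint 2: D(V)={2,3,5,6,7}, size = 5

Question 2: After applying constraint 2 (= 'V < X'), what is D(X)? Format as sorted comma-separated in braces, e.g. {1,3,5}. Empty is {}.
Answer: {4,6,7,9}

Derivation:
Constraint 1 (W + V = X) on D(W)={2,3,4,5,6,8} D(V)={2,3,5,6,7,9} D(X)={2,3,4,6,7,9}: W {2,3,4,5,6,8}->{2,3,4,5,6}; V {2,3,5,6,7,9}->{2,3,5,6,7}; X {2,3,4,6,7,9}->{4,6,7,9}
Constraint 2 (V < X) on D(V)={2,3,5,6,7} D(X)={4,6,7,9}: no change
So after constraint 2: D(X) = {4,6,7,9}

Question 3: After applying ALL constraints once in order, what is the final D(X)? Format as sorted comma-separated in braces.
Answer: {4,6,7,9}

Derivation:
Constraint 1 (W + V = X) on D(W)={2,3,4,5,6,8} D(V)={2,3,5,6,7,9} D(X)={2,3,4,6,7,9}: W {2,3,4,5,6,8}->{2,3,4,5,6}; V {2,3,5,6,7,9}->{2,3,5,6,7}; X {2,3,4,6,7,9}->{4,6,7,9}
Constraint 2 (V < X) on D(V)={2,3,5,6,7} D(X)={4,6,7,9}: no change
Constraint 3 (V < X) on D(V)={2,3,5,6,7} D(X)={4,6,7,9}: no change
So after all 3 constraints: D(X) = {4,6,7,9}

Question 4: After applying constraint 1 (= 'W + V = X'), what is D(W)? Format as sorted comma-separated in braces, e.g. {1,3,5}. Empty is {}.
Constraint 1 (W + V = X) on D(W)={2,3,4,5,6,8} D(V)={2,3,5,6,7,9} D(X)={2,3,4,6,7,9}: W {2,3,4,5,6,8}->{2,3,4,5,6}; V {2,3,5,6,7,9}->{2,3,5,6,7}; X {2,3,4,6,7,9}->{4,6,7,9}
So after constraint 1: D(W) = {2,3,4,5,6}

Answer: {2,3,4,5,6}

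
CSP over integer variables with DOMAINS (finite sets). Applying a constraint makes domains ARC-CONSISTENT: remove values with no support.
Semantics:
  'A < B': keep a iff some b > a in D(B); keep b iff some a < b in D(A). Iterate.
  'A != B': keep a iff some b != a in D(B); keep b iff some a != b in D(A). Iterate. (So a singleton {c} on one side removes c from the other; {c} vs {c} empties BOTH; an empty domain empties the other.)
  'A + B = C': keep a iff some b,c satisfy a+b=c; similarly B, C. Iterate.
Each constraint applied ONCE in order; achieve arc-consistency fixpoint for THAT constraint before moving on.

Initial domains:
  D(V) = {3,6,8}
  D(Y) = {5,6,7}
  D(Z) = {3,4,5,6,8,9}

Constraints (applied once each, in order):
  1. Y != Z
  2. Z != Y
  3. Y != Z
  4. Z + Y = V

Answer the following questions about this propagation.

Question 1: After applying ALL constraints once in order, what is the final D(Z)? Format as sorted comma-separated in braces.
Answer: {3}

Derivation:
Constraint 1 (Y != Z) on D(Y)={5,6,7} D(Z)={3,4,5,6,8,9}: no change
Constraint 2 (Z != Y) on D(Z)={3,4,5,6,8,9} D(Y)={5,6,7}: no change
Constraint 3 (Y != Z) on D(Y)={5,6,7} D(Z)={3,4,5,6,8,9}: no change
Constraint 4 (Z + Y = V) on D(Z)={3,4,5,6,8,9} D(Y)={5,6,7} D(V)={3,6,8}: Z {3,4,5,6,8,9}->{3}; Y {5,6,7}->{5}; V {3,6,8}->{8}
So after all 4 constraints: D(Z) = {3}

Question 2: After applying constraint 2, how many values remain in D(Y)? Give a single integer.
Answer: 3

Derivation:
Constraint 1 (Y != Z) on D(Y)={5,6,7} D(Z)={3,4,5,6,8,9}: no change
Constraint 2 (Z != Y) on D(Z)={3,4,5,6,8,9} D(Y)={5,6,7}: no change
So after constraint 2: D(Y)={5,6,7}, size = 3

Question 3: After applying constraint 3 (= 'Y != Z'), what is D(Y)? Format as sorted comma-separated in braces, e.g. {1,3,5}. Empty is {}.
Constraint 1 (Y != Z) on D(Y)={5,6,7} D(Z)={3,4,5,6,8,9}: no change
Constraint 2 (Z != Y) on D(Z)={3,4,5,6,8,9} D(Y)={5,6,7}: no change
Constraint 3 (Y != Z) on D(Y)={5,6,7} D(Z)={3,4,5,6,8,9}: no change
So after constraint 3: D(Y) = {5,6,7}

Answer: {5,6,7}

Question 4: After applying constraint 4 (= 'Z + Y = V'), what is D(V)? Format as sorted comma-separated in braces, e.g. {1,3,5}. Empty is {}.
Answer: {8}

Derivation:
Constraint 1 (Y != Z) on D(Y)={5,6,7} D(Z)={3,4,5,6,8,9}: no change
Constraint 2 (Z != Y) on D(Z)={3,4,5,6,8,9} D(Y)={5,6,7}: no change
Constraint 3 (Y != Z) on D(Y)={5,6,7} D(Z)={3,4,5,6,8,9}: no change
Constraint 4 (Z + Y = V) on D(Z)={3,4,5,6,8,9} D(Y)={5,6,7} D(V)={3,6,8}: Z {3,4,5,6,8,9}->{3}; Y {5,6,7}->{5}; V {3,6,8}->{8}
So after constraint 4: D(V) = {8}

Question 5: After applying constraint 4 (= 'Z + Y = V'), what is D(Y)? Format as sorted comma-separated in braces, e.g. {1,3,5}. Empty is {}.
Constraint 1 (Y != Z) on D(Y)={5,6,7} D(Z)={3,4,5,6,8,9}: no change
Constraint 2 (Z != Y) on D(Z)={3,4,5,6,8,9} D(Y)={5,6,7}: no change
Constraint 3 (Y != Z) on D(Y)={5,6,7} D(Z)={3,4,5,6,8,9}: no change
Constraint 4 (Z + Y = V) on D(Z)={3,4,5,6,8,9} D(Y)={5,6,7} D(V)={3,6,8}: Z {3,4,5,6,8,9}->{3}; Y {5,6,7}->{5}; V {3,6,8}->{8}
So after constraint 4: D(Y) = {5}

Answer: {5}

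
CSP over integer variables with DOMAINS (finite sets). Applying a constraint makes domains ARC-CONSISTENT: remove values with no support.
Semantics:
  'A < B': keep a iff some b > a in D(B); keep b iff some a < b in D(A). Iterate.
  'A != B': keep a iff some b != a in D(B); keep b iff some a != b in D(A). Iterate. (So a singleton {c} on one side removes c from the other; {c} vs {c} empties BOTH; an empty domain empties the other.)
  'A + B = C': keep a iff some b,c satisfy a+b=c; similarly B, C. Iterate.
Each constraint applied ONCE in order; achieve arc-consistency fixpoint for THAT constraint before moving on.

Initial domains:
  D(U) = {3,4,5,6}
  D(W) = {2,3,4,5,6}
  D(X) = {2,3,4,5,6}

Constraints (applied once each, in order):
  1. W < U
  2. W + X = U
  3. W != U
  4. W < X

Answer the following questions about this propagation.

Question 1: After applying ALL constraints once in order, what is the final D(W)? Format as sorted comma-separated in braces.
Constraint 1 (W < U) on D(W)={2,3,4,5,6} D(U)={3,4,5,6}: W {2,3,4,5,6}->{2,3,4,5}
Constraint 2 (W + X = U) on D(W)={2,3,4,5} D(X)={2,3,4,5,6} D(U)={3,4,5,6}: W {2,3,4,5}->{2,3,4}; X {2,3,4,5,6}->{2,3,4}; U {3,4,5,6}->{4,5,6}
Constraint 3 (W != U) on D(W)={2,3,4} D(U)={4,5,6}: no change
Constraint 4 (W < X) on D(W)={2,3,4} D(X)={2,3,4}: W {2,3,4}->{2,3}; X {2,3,4}->{3,4}
So after all 4 constraints: D(W) = {2,3}

Answer: {2,3}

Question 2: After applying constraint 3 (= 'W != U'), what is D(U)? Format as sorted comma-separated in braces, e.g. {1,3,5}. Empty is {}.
Answer: {4,5,6}

Derivation:
Constraint 1 (W < U) on D(W)={2,3,4,5,6} D(U)={3,4,5,6}: W {2,3,4,5,6}->{2,3,4,5}
Constraint 2 (W + X = U) on D(W)={2,3,4,5} D(X)={2,3,4,5,6} D(U)={3,4,5,6}: W {2,3,4,5}->{2,3,4}; X {2,3,4,5,6}->{2,3,4}; U {3,4,5,6}->{4,5,6}
Constraint 3 (W != U) on D(W)={2,3,4} D(U)={4,5,6}: no change
So after constraint 3: D(U) = {4,5,6}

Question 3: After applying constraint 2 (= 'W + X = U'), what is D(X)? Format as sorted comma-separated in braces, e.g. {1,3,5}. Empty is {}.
Answer: {2,3,4}

Derivation:
Constraint 1 (W < U) on D(W)={2,3,4,5,6} D(U)={3,4,5,6}: W {2,3,4,5,6}->{2,3,4,5}
Constraint 2 (W + X = U) on D(W)={2,3,4,5} D(X)={2,3,4,5,6} D(U)={3,4,5,6}: W {2,3,4,5}->{2,3,4}; X {2,3,4,5,6}->{2,3,4}; U {3,4,5,6}->{4,5,6}
So after constraint 2: D(X) = {2,3,4}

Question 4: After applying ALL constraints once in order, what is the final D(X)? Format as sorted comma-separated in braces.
Constraint 1 (W < U) on D(W)={2,3,4,5,6} D(U)={3,4,5,6}: W {2,3,4,5,6}->{2,3,4,5}
Constraint 2 (W + X = U) on D(W)={2,3,4,5} D(X)={2,3,4,5,6} D(U)={3,4,5,6}: W {2,3,4,5}->{2,3,4}; X {2,3,4,5,6}->{2,3,4}; U {3,4,5,6}->{4,5,6}
Constraint 3 (W != U) on D(W)={2,3,4} D(U)={4,5,6}: no change
Constraint 4 (W < X) on D(W)={2,3,4} D(X)={2,3,4}: W {2,3,4}->{2,3}; X {2,3,4}->{3,4}
So after all 4 constraints: D(X) = {3,4}

Answer: {3,4}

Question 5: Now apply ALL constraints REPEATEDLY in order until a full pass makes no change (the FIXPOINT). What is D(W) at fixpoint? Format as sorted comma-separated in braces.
pass 0 (initial): D(W)={2,3,4,5,6}
pass 1: U {3,4,5,6}->{4,5,6}; W {2,3,4,5,6}->{2,3}; X {2,3,4,5,6}->{3,4}
pass 2: U {4,5,6}->{5,6}
pass 3: no change
Fixpoint after 3 passes: D(W) = {2,3}

Answer: {2,3}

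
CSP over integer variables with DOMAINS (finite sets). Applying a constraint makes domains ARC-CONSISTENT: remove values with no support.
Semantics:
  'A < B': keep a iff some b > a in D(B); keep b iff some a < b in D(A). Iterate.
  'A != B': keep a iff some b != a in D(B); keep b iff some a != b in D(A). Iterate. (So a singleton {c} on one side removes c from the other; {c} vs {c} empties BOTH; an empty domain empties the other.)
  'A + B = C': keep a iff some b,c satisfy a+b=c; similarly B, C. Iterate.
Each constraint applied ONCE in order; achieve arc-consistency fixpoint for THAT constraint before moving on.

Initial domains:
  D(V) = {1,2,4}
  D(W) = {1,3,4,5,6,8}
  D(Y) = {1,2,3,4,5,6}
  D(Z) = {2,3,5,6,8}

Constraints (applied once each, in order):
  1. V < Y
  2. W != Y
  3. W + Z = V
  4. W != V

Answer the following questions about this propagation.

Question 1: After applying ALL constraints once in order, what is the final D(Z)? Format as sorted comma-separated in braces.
Constraint 1 (V < Y) on D(V)={1,2,4} D(Y)={1,2,3,4,5,6}: Y {1,2,3,4,5,6}->{2,3,4,5,6}
Constraint 2 (W != Y) on D(W)={1,3,4,5,6,8} D(Y)={2,3,4,5,6}: no change
Constraint 3 (W + Z = V) on D(W)={1,3,4,5,6,8} D(Z)={2,3,5,6,8} D(V)={1,2,4}: W {1,3,4,5,6,8}->{1}; Z {2,3,5,6,8}->{3}; V {1,2,4}->{4}
Constraint 4 (W != V) on D(W)={1} D(V)={4}: no change
So after all 4 constraints: D(Z) = {3}

Answer: {3}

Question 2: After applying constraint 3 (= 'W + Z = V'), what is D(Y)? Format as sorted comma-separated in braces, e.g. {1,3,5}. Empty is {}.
Answer: {2,3,4,5,6}

Derivation:
Constraint 1 (V < Y) on D(V)={1,2,4} D(Y)={1,2,3,4,5,6}: Y {1,2,3,4,5,6}->{2,3,4,5,6}
Constraint 2 (W != Y) on D(W)={1,3,4,5,6,8} D(Y)={2,3,4,5,6}: no change
Constraint 3 (W + Z = V) on D(W)={1,3,4,5,6,8} D(Z)={2,3,5,6,8} D(V)={1,2,4}: W {1,3,4,5,6,8}->{1}; Z {2,3,5,6,8}->{3}; V {1,2,4}->{4}
So after constraint 3: D(Y) = {2,3,4,5,6}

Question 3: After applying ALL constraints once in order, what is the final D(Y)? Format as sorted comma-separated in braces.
Constraint 1 (V < Y) on D(V)={1,2,4} D(Y)={1,2,3,4,5,6}: Y {1,2,3,4,5,6}->{2,3,4,5,6}
Constraint 2 (W != Y) on D(W)={1,3,4,5,6,8} D(Y)={2,3,4,5,6}: no change
Constraint 3 (W + Z = V) on D(W)={1,3,4,5,6,8} D(Z)={2,3,5,6,8} D(V)={1,2,4}: W {1,3,4,5,6,8}->{1}; Z {2,3,5,6,8}->{3}; V {1,2,4}->{4}
Constraint 4 (W != V) on D(W)={1} D(V)={4}: no change
So after all 4 constraints: D(Y) = {2,3,4,5,6}

Answer: {2,3,4,5,6}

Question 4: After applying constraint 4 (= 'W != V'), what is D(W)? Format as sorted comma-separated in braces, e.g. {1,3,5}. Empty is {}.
Answer: {1}

Derivation:
Constraint 1 (V < Y) on D(V)={1,2,4} D(Y)={1,2,3,4,5,6}: Y {1,2,3,4,5,6}->{2,3,4,5,6}
Constraint 2 (W != Y) on D(W)={1,3,4,5,6,8} D(Y)={2,3,4,5,6}: no change
Constraint 3 (W + Z = V) on D(W)={1,3,4,5,6,8} D(Z)={2,3,5,6,8} D(V)={1,2,4}: W {1,3,4,5,6,8}->{1}; Z {2,3,5,6,8}->{3}; V {1,2,4}->{4}
Constraint 4 (W != V) on D(W)={1} D(V)={4}: no change
So after constraint 4: D(W) = {1}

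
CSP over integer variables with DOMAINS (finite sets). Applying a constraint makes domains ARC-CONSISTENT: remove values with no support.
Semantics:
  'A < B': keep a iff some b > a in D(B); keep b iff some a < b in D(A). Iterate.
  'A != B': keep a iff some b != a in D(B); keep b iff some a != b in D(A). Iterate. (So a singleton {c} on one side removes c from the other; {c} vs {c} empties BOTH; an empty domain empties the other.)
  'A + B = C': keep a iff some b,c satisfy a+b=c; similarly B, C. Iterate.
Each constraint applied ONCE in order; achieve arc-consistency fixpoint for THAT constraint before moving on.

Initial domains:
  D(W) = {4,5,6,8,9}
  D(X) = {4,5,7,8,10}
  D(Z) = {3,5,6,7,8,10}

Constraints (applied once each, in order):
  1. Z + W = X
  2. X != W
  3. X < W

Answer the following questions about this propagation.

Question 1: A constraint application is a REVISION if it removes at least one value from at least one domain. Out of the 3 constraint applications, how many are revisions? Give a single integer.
Constraint 1 (Z + W = X) on D(Z)={3,5,6,7,8,10} D(W)={4,5,6,8,9} D(X)={4,5,7,8,10}: Z {3,5,6,7,8,10}->{3,5,6}; W {4,5,6,8,9}->{4,5}; X {4,5,7,8,10}->{7,8,10} => REVISION
Constraint 2 (X != W) on D(X)={7,8,10} D(W)={4,5}: no change => not a revision
Constraint 3 (X < W) on D(X)={7,8,10} D(W)={4,5}: X {7,8,10}->{}; W {4,5}->{} => REVISION
Total revisions = 2

Answer: 2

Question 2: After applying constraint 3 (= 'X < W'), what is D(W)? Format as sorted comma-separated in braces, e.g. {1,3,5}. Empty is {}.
Constraint 1 (Z + W = X) on D(Z)={3,5,6,7,8,10} D(W)={4,5,6,8,9} D(X)={4,5,7,8,10}: Z {3,5,6,7,8,10}->{3,5,6}; W {4,5,6,8,9}->{4,5}; X {4,5,7,8,10}->{7,8,10}
Constraint 2 (X != W) on D(X)={7,8,10} D(W)={4,5}: no change
Constraint 3 (X < W) on D(X)={7,8,10} D(W)={4,5}: X {7,8,10}->{}; W {4,5}->{}
So after constraint 3: D(W) = {}

Answer: {}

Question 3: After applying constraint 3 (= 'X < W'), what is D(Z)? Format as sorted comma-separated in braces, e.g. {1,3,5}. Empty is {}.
Constraint 1 (Z + W = X) on D(Z)={3,5,6,7,8,10} D(W)={4,5,6,8,9} D(X)={4,5,7,8,10}: Z {3,5,6,7,8,10}->{3,5,6}; W {4,5,6,8,9}->{4,5}; X {4,5,7,8,10}->{7,8,10}
Constraint 2 (X != W) on D(X)={7,8,10} D(W)={4,5}: no change
Constraint 3 (X < W) on D(X)={7,8,10} D(W)={4,5}: X {7,8,10}->{}; W {4,5}->{}
So after constraint 3: D(Z) = {3,5,6}

Answer: {3,5,6}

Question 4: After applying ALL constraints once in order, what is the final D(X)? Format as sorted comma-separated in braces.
Constraint 1 (Z + W = X) on D(Z)={3,5,6,7,8,10} D(W)={4,5,6,8,9} D(X)={4,5,7,8,10}: Z {3,5,6,7,8,10}->{3,5,6}; W {4,5,6,8,9}->{4,5}; X {4,5,7,8,10}->{7,8,10}
Constraint 2 (X != W) on D(X)={7,8,10} D(W)={4,5}: no change
Constraint 3 (X < W) on D(X)={7,8,10} D(W)={4,5}: X {7,8,10}->{}; W {4,5}->{}
So after all 3 constraints: D(X) = {}

Answer: {}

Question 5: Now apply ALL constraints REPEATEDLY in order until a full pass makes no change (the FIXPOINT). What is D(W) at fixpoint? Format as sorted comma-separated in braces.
pass 0 (initial): D(W)={4,5,6,8,9}
pass 1: W {4,5,6,8,9}->{}; X {4,5,7,8,10}->{}; Z {3,5,6,7,8,10}->{3,5,6}
pass 2: Z {3,5,6}->{}
pass 3: no change
Fixpoint after 3 passes: D(W) = {}

Answer: {}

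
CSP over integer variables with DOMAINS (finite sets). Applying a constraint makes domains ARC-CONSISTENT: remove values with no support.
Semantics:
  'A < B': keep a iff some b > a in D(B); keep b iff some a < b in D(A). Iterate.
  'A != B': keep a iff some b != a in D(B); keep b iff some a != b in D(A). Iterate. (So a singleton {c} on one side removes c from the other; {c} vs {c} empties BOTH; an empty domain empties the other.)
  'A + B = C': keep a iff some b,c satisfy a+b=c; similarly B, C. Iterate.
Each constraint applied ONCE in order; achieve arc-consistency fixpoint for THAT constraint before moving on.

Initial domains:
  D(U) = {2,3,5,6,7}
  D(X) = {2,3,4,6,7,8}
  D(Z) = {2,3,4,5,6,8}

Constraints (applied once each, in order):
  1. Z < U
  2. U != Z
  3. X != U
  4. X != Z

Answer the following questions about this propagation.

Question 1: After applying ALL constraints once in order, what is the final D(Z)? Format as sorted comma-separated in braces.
Constraint 1 (Z < U) on D(Z)={2,3,4,5,6,8} D(U)={2,3,5,6,7}: Z {2,3,4,5,6,8}->{2,3,4,5,6}; U {2,3,5,6,7}->{3,5,6,7}
Constraint 2 (U != Z) on D(U)={3,5,6,7} D(Z)={2,3,4,5,6}: no change
Constraint 3 (X != U) on D(X)={2,3,4,6,7,8} D(U)={3,5,6,7}: no change
Constraint 4 (X != Z) on D(X)={2,3,4,6,7,8} D(Z)={2,3,4,5,6}: no change
So after all 4 constraints: D(Z) = {2,3,4,5,6}

Answer: {2,3,4,5,6}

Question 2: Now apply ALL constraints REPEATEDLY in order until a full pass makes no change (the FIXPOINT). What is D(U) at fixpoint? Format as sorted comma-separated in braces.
pass 0 (initial): D(U)={2,3,5,6,7}
pass 1: U {2,3,5,6,7}->{3,5,6,7}; Z {2,3,4,5,6,8}->{2,3,4,5,6}
pass 2: no change
Fixpoint after 2 passes: D(U) = {3,5,6,7}

Answer: {3,5,6,7}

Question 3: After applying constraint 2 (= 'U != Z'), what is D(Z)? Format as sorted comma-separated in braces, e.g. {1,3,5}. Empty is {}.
Answer: {2,3,4,5,6}

Derivation:
Constraint 1 (Z < U) on D(Z)={2,3,4,5,6,8} D(U)={2,3,5,6,7}: Z {2,3,4,5,6,8}->{2,3,4,5,6}; U {2,3,5,6,7}->{3,5,6,7}
Constraint 2 (U != Z) on D(U)={3,5,6,7} D(Z)={2,3,4,5,6}: no change
So after constraint 2: D(Z) = {2,3,4,5,6}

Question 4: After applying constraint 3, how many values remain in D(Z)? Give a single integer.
Constraint 1 (Z < U) on D(Z)={2,3,4,5,6,8} D(U)={2,3,5,6,7}: Z {2,3,4,5,6,8}->{2,3,4,5,6}; U {2,3,5,6,7}->{3,5,6,7}
Constraint 2 (U != Z) on D(U)={3,5,6,7} D(Z)={2,3,4,5,6}: no change
Constraint 3 (X != U) on D(X)={2,3,4,6,7,8} D(U)={3,5,6,7}: no change
So after constraint 3: D(Z)={2,3,4,5,6}, size = 5

Answer: 5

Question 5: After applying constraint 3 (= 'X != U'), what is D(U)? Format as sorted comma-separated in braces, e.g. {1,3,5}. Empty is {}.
Constraint 1 (Z < U) on D(Z)={2,3,4,5,6,8} D(U)={2,3,5,6,7}: Z {2,3,4,5,6,8}->{2,3,4,5,6}; U {2,3,5,6,7}->{3,5,6,7}
Constraint 2 (U != Z) on D(U)={3,5,6,7} D(Z)={2,3,4,5,6}: no change
Constraint 3 (X != U) on D(X)={2,3,4,6,7,8} D(U)={3,5,6,7}: no change
So after constraint 3: D(U) = {3,5,6,7}

Answer: {3,5,6,7}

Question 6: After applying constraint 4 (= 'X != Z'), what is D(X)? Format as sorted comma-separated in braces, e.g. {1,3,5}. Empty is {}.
Constraint 1 (Z < U) on D(Z)={2,3,4,5,6,8} D(U)={2,3,5,6,7}: Z {2,3,4,5,6,8}->{2,3,4,5,6}; U {2,3,5,6,7}->{3,5,6,7}
Constraint 2 (U != Z) on D(U)={3,5,6,7} D(Z)={2,3,4,5,6}: no change
Constraint 3 (X != U) on D(X)={2,3,4,6,7,8} D(U)={3,5,6,7}: no change
Constraint 4 (X != Z) on D(X)={2,3,4,6,7,8} D(Z)={2,3,4,5,6}: no change
So after constraint 4: D(X) = {2,3,4,6,7,8}

Answer: {2,3,4,6,7,8}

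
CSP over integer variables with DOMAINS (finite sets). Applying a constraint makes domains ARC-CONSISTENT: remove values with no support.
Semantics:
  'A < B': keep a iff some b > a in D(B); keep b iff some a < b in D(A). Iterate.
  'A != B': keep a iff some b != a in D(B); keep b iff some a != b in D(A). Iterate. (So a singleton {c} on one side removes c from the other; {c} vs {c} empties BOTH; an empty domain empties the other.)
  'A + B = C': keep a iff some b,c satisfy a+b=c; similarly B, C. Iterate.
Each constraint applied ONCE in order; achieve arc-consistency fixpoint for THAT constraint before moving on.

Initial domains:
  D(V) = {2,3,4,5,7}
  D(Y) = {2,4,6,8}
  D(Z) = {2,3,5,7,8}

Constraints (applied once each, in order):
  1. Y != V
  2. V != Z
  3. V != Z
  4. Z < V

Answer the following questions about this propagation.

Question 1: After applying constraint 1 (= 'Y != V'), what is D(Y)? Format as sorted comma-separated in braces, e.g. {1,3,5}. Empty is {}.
Answer: {2,4,6,8}

Derivation:
Constraint 1 (Y != V) on D(Y)={2,4,6,8} D(V)={2,3,4,5,7}: no change
So after constraint 1: D(Y) = {2,4,6,8}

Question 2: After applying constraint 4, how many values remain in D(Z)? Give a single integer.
Constraint 1 (Y != V) on D(Y)={2,4,6,8} D(V)={2,3,4,5,7}: no change
Constraint 2 (V != Z) on D(V)={2,3,4,5,7} D(Z)={2,3,5,7,8}: no change
Constraint 3 (V != Z) on D(V)={2,3,4,5,7} D(Z)={2,3,5,7,8}: no change
Constraint 4 (Z < V) on D(Z)={2,3,5,7,8} D(V)={2,3,4,5,7}: Z {2,3,5,7,8}->{2,3,5}; V {2,3,4,5,7}->{3,4,5,7}
So after constraint 4: D(Z)={2,3,5}, size = 3

Answer: 3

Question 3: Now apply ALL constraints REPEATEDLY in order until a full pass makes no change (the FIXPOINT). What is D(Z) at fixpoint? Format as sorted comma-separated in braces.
pass 0 (initial): D(Z)={2,3,5,7,8}
pass 1: V {2,3,4,5,7}->{3,4,5,7}; Z {2,3,5,7,8}->{2,3,5}
pass 2: no change
Fixpoint after 2 passes: D(Z) = {2,3,5}

Answer: {2,3,5}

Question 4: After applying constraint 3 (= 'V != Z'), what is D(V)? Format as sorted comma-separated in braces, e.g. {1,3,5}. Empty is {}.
Answer: {2,3,4,5,7}

Derivation:
Constraint 1 (Y != V) on D(Y)={2,4,6,8} D(V)={2,3,4,5,7}: no change
Constraint 2 (V != Z) on D(V)={2,3,4,5,7} D(Z)={2,3,5,7,8}: no change
Constraint 3 (V != Z) on D(V)={2,3,4,5,7} D(Z)={2,3,5,7,8}: no change
So after constraint 3: D(V) = {2,3,4,5,7}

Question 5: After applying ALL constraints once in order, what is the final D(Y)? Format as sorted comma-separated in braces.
Answer: {2,4,6,8}

Derivation:
Constraint 1 (Y != V) on D(Y)={2,4,6,8} D(V)={2,3,4,5,7}: no change
Constraint 2 (V != Z) on D(V)={2,3,4,5,7} D(Z)={2,3,5,7,8}: no change
Constraint 3 (V != Z) on D(V)={2,3,4,5,7} D(Z)={2,3,5,7,8}: no change
Constraint 4 (Z < V) on D(Z)={2,3,5,7,8} D(V)={2,3,4,5,7}: Z {2,3,5,7,8}->{2,3,5}; V {2,3,4,5,7}->{3,4,5,7}
So after all 4 constraints: D(Y) = {2,4,6,8}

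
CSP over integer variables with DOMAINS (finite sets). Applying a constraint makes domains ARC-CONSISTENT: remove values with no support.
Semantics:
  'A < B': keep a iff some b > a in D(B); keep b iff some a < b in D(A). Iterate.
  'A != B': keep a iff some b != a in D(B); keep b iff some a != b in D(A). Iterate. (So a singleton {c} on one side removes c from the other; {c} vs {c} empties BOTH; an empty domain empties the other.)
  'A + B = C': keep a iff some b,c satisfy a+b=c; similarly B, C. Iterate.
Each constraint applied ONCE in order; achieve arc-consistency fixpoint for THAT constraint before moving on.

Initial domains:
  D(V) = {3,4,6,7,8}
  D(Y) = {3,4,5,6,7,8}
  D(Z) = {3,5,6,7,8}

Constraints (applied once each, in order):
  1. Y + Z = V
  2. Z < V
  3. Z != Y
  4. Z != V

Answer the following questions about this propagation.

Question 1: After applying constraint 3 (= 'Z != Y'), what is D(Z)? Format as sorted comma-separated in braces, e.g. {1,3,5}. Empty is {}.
Constraint 1 (Y + Z = V) on D(Y)={3,4,5,6,7,8} D(Z)={3,5,6,7,8} D(V)={3,4,6,7,8}: Y {3,4,5,6,7,8}->{3,4,5}; Z {3,5,6,7,8}->{3,5}; V {3,4,6,7,8}->{6,7,8}
Constraint 2 (Z < V) on D(Z)={3,5} D(V)={6,7,8}: no change
Constraint 3 (Z != Y) on D(Z)={3,5} D(Y)={3,4,5}: no change
So after constraint 3: D(Z) = {3,5}

Answer: {3,5}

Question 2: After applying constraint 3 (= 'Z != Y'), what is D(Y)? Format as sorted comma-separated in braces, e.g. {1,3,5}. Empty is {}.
Constraint 1 (Y + Z = V) on D(Y)={3,4,5,6,7,8} D(Z)={3,5,6,7,8} D(V)={3,4,6,7,8}: Y {3,4,5,6,7,8}->{3,4,5}; Z {3,5,6,7,8}->{3,5}; V {3,4,6,7,8}->{6,7,8}
Constraint 2 (Z < V) on D(Z)={3,5} D(V)={6,7,8}: no change
Constraint 3 (Z != Y) on D(Z)={3,5} D(Y)={3,4,5}: no change
So after constraint 3: D(Y) = {3,4,5}

Answer: {3,4,5}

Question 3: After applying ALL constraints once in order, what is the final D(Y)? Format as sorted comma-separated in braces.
Constraint 1 (Y + Z = V) on D(Y)={3,4,5,6,7,8} D(Z)={3,5,6,7,8} D(V)={3,4,6,7,8}: Y {3,4,5,6,7,8}->{3,4,5}; Z {3,5,6,7,8}->{3,5}; V {3,4,6,7,8}->{6,7,8}
Constraint 2 (Z < V) on D(Z)={3,5} D(V)={6,7,8}: no change
Constraint 3 (Z != Y) on D(Z)={3,5} D(Y)={3,4,5}: no change
Constraint 4 (Z != V) on D(Z)={3,5} D(V)={6,7,8}: no change
So after all 4 constraints: D(Y) = {3,4,5}

Answer: {3,4,5}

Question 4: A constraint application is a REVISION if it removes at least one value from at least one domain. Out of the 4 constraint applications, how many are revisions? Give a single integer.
Answer: 1

Derivation:
Constraint 1 (Y + Z = V) on D(Y)={3,4,5,6,7,8} D(Z)={3,5,6,7,8} D(V)={3,4,6,7,8}: Y {3,4,5,6,7,8}->{3,4,5}; Z {3,5,6,7,8}->{3,5}; V {3,4,6,7,8}->{6,7,8} => REVISION
Constraint 2 (Z < V) on D(Z)={3,5} D(V)={6,7,8}: no change => not a revision
Constraint 3 (Z != Y) on D(Z)={3,5} D(Y)={3,4,5}: no change => not a revision
Constraint 4 (Z != V) on D(Z)={3,5} D(V)={6,7,8}: no change => not a revision
Total revisions = 1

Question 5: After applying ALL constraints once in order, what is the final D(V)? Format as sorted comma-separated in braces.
Constraint 1 (Y + Z = V) on D(Y)={3,4,5,6,7,8} D(Z)={3,5,6,7,8} D(V)={3,4,6,7,8}: Y {3,4,5,6,7,8}->{3,4,5}; Z {3,5,6,7,8}->{3,5}; V {3,4,6,7,8}->{6,7,8}
Constraint 2 (Z < V) on D(Z)={3,5} D(V)={6,7,8}: no change
Constraint 3 (Z != Y) on D(Z)={3,5} D(Y)={3,4,5}: no change
Constraint 4 (Z != V) on D(Z)={3,5} D(V)={6,7,8}: no change
So after all 4 constraints: D(V) = {6,7,8}

Answer: {6,7,8}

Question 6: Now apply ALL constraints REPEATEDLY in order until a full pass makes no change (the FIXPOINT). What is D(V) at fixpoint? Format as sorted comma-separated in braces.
pass 0 (initial): D(V)={3,4,6,7,8}
pass 1: V {3,4,6,7,8}->{6,7,8}; Y {3,4,5,6,7,8}->{3,4,5}; Z {3,5,6,7,8}->{3,5}
pass 2: no change
Fixpoint after 2 passes: D(V) = {6,7,8}

Answer: {6,7,8}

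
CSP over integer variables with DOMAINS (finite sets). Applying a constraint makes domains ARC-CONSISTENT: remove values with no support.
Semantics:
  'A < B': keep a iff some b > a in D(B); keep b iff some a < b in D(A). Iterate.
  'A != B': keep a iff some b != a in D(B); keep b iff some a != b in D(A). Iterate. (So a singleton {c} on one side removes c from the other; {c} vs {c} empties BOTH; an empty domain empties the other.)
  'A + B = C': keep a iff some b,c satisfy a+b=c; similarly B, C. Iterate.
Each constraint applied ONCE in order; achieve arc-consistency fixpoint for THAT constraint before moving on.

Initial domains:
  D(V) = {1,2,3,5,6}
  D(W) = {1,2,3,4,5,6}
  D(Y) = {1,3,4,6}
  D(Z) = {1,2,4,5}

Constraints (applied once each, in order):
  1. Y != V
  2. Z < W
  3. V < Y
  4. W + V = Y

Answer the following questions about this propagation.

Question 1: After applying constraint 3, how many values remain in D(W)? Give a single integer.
Constraint 1 (Y != V) on D(Y)={1,3,4,6} D(V)={1,2,3,5,6}: no change
Constraint 2 (Z < W) on D(Z)={1,2,4,5} D(W)={1,2,3,4,5,6}: W {1,2,3,4,5,6}->{2,3,4,5,6}
Constraint 3 (V < Y) on D(V)={1,2,3,5,6} D(Y)={1,3,4,6}: V {1,2,3,5,6}->{1,2,3,5}; Y {1,3,4,6}->{3,4,6}
So after constraint 3: D(W)={2,3,4,5,6}, size = 5

Answer: 5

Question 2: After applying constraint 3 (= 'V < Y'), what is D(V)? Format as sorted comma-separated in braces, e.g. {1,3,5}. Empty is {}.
Answer: {1,2,3,5}

Derivation:
Constraint 1 (Y != V) on D(Y)={1,3,4,6} D(V)={1,2,3,5,6}: no change
Constraint 2 (Z < W) on D(Z)={1,2,4,5} D(W)={1,2,3,4,5,6}: W {1,2,3,4,5,6}->{2,3,4,5,6}
Constraint 3 (V < Y) on D(V)={1,2,3,5,6} D(Y)={1,3,4,6}: V {1,2,3,5,6}->{1,2,3,5}; Y {1,3,4,6}->{3,4,6}
So after constraint 3: D(V) = {1,2,3,5}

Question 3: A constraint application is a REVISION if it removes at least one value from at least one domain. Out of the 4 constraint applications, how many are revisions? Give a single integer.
Constraint 1 (Y != V) on D(Y)={1,3,4,6} D(V)={1,2,3,5,6}: no change => not a revision
Constraint 2 (Z < W) on D(Z)={1,2,4,5} D(W)={1,2,3,4,5,6}: W {1,2,3,4,5,6}->{2,3,4,5,6} => REVISION
Constraint 3 (V < Y) on D(V)={1,2,3,5,6} D(Y)={1,3,4,6}: V {1,2,3,5,6}->{1,2,3,5}; Y {1,3,4,6}->{3,4,6} => REVISION
Constraint 4 (W + V = Y) on D(W)={2,3,4,5,6} D(V)={1,2,3,5} D(Y)={3,4,6}: W {2,3,4,5,6}->{2,3,4,5}; V {1,2,3,5}->{1,2,3} => REVISION
Total revisions = 3

Answer: 3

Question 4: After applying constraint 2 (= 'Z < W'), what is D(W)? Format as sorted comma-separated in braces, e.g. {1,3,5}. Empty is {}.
Constraint 1 (Y != V) on D(Y)={1,3,4,6} D(V)={1,2,3,5,6}: no change
Constraint 2 (Z < W) on D(Z)={1,2,4,5} D(W)={1,2,3,4,5,6}: W {1,2,3,4,5,6}->{2,3,4,5,6}
So after constraint 2: D(W) = {2,3,4,5,6}

Answer: {2,3,4,5,6}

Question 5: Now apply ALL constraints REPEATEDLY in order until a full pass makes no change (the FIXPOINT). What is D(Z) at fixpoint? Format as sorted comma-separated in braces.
pass 0 (initial): D(Z)={1,2,4,5}
pass 1: V {1,2,3,5,6}->{1,2,3}; W {1,2,3,4,5,6}->{2,3,4,5}; Y {1,3,4,6}->{3,4,6}
pass 2: Z {1,2,4,5}->{1,2,4}
pass 3: no change
Fixpoint after 3 passes: D(Z) = {1,2,4}

Answer: {1,2,4}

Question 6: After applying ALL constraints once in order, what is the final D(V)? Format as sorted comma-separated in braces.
Constraint 1 (Y != V) on D(Y)={1,3,4,6} D(V)={1,2,3,5,6}: no change
Constraint 2 (Z < W) on D(Z)={1,2,4,5} D(W)={1,2,3,4,5,6}: W {1,2,3,4,5,6}->{2,3,4,5,6}
Constraint 3 (V < Y) on D(V)={1,2,3,5,6} D(Y)={1,3,4,6}: V {1,2,3,5,6}->{1,2,3,5}; Y {1,3,4,6}->{3,4,6}
Constraint 4 (W + V = Y) on D(W)={2,3,4,5,6} D(V)={1,2,3,5} D(Y)={3,4,6}: W {2,3,4,5,6}->{2,3,4,5}; V {1,2,3,5}->{1,2,3}
So after all 4 constraints: D(V) = {1,2,3}

Answer: {1,2,3}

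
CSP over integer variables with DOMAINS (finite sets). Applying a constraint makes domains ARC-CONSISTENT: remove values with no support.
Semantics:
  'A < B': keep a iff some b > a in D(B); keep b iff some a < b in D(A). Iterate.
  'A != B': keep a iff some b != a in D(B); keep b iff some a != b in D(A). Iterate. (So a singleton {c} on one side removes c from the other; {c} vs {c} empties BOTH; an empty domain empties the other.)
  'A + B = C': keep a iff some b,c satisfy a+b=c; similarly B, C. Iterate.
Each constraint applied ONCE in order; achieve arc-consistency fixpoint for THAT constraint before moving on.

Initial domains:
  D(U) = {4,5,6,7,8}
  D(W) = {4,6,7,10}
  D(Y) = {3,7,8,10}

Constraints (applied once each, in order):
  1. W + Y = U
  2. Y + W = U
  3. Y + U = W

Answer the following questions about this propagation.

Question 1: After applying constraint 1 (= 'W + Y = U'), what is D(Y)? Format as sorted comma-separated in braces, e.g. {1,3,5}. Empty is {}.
Answer: {3}

Derivation:
Constraint 1 (W + Y = U) on D(W)={4,6,7,10} D(Y)={3,7,8,10} D(U)={4,5,6,7,8}: W {4,6,7,10}->{4}; Y {3,7,8,10}->{3}; U {4,5,6,7,8}->{7}
So after constraint 1: D(Y) = {3}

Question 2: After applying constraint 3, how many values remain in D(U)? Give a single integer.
Constraint 1 (W + Y = U) on D(W)={4,6,7,10} D(Y)={3,7,8,10} D(U)={4,5,6,7,8}: W {4,6,7,10}->{4}; Y {3,7,8,10}->{3}; U {4,5,6,7,8}->{7}
Constraint 2 (Y + W = U) on D(Y)={3} D(W)={4} D(U)={7}: no change
Constraint 3 (Y + U = W) on D(Y)={3} D(U)={7} D(W)={4}: Y {3}->{}; U {7}->{}; W {4}->{}
So after constraint 3: D(U)={}, size = 0

Answer: 0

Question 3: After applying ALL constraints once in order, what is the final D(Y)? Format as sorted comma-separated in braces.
Answer: {}

Derivation:
Constraint 1 (W + Y = U) on D(W)={4,6,7,10} D(Y)={3,7,8,10} D(U)={4,5,6,7,8}: W {4,6,7,10}->{4}; Y {3,7,8,10}->{3}; U {4,5,6,7,8}->{7}
Constraint 2 (Y + W = U) on D(Y)={3} D(W)={4} D(U)={7}: no change
Constraint 3 (Y + U = W) on D(Y)={3} D(U)={7} D(W)={4}: Y {3}->{}; U {7}->{}; W {4}->{}
So after all 3 constraints: D(Y) = {}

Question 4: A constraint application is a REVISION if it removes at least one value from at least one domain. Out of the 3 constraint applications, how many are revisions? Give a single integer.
Answer: 2

Derivation:
Constraint 1 (W + Y = U) on D(W)={4,6,7,10} D(Y)={3,7,8,10} D(U)={4,5,6,7,8}: W {4,6,7,10}->{4}; Y {3,7,8,10}->{3}; U {4,5,6,7,8}->{7} => REVISION
Constraint 2 (Y + W = U) on D(Y)={3} D(W)={4} D(U)={7}: no change => not a revision
Constraint 3 (Y + U = W) on D(Y)={3} D(U)={7} D(W)={4}: Y {3}->{}; U {7}->{}; W {4}->{} => REVISION
Total revisions = 2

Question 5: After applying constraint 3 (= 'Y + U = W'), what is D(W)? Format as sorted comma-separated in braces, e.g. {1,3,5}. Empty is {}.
Answer: {}

Derivation:
Constraint 1 (W + Y = U) on D(W)={4,6,7,10} D(Y)={3,7,8,10} D(U)={4,5,6,7,8}: W {4,6,7,10}->{4}; Y {3,7,8,10}->{3}; U {4,5,6,7,8}->{7}
Constraint 2 (Y + W = U) on D(Y)={3} D(W)={4} D(U)={7}: no change
Constraint 3 (Y + U = W) on D(Y)={3} D(U)={7} D(W)={4}: Y {3}->{}; U {7}->{}; W {4}->{}
So after constraint 3: D(W) = {}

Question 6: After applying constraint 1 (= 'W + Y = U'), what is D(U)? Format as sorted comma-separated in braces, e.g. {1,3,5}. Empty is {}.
Constraint 1 (W + Y = U) on D(W)={4,6,7,10} D(Y)={3,7,8,10} D(U)={4,5,6,7,8}: W {4,6,7,10}->{4}; Y {3,7,8,10}->{3}; U {4,5,6,7,8}->{7}
So after constraint 1: D(U) = {7}

Answer: {7}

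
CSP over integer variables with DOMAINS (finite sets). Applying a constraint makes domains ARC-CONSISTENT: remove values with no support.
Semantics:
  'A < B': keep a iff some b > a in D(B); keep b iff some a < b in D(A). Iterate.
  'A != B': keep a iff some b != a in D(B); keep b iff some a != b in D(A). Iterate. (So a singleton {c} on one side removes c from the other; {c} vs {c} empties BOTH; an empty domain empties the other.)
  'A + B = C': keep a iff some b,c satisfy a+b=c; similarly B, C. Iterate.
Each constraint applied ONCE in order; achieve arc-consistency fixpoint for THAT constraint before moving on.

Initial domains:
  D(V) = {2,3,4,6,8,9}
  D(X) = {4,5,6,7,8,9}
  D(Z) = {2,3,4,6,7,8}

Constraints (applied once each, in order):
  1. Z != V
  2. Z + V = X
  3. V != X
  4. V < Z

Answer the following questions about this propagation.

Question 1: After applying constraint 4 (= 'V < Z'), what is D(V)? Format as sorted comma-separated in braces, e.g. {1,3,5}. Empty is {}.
Answer: {2,3,4,6}

Derivation:
Constraint 1 (Z != V) on D(Z)={2,3,4,6,7,8} D(V)={2,3,4,6,8,9}: no change
Constraint 2 (Z + V = X) on D(Z)={2,3,4,6,7,8} D(V)={2,3,4,6,8,9} D(X)={4,5,6,7,8,9}: Z {2,3,4,6,7,8}->{2,3,4,6,7}; V {2,3,4,6,8,9}->{2,3,4,6}
Constraint 3 (V != X) on D(V)={2,3,4,6} D(X)={4,5,6,7,8,9}: no change
Constraint 4 (V < Z) on D(V)={2,3,4,6} D(Z)={2,3,4,6,7}: Z {2,3,4,6,7}->{3,4,6,7}
So after constraint 4: D(V) = {2,3,4,6}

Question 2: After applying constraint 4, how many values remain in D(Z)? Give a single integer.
Constraint 1 (Z != V) on D(Z)={2,3,4,6,7,8} D(V)={2,3,4,6,8,9}: no change
Constraint 2 (Z + V = X) on D(Z)={2,3,4,6,7,8} D(V)={2,3,4,6,8,9} D(X)={4,5,6,7,8,9}: Z {2,3,4,6,7,8}->{2,3,4,6,7}; V {2,3,4,6,8,9}->{2,3,4,6}
Constraint 3 (V != X) on D(V)={2,3,4,6} D(X)={4,5,6,7,8,9}: no change
Constraint 4 (V < Z) on D(V)={2,3,4,6} D(Z)={2,3,4,6,7}: Z {2,3,4,6,7}->{3,4,6,7}
So after constraint 4: D(Z)={3,4,6,7}, size = 4

Answer: 4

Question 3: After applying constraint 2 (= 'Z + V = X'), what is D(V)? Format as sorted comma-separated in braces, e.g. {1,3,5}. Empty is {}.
Constraint 1 (Z != V) on D(Z)={2,3,4,6,7,8} D(V)={2,3,4,6,8,9}: no change
Constraint 2 (Z + V = X) on D(Z)={2,3,4,6,7,8} D(V)={2,3,4,6,8,9} D(X)={4,5,6,7,8,9}: Z {2,3,4,6,7,8}->{2,3,4,6,7}; V {2,3,4,6,8,9}->{2,3,4,6}
So after constraint 2: D(V) = {2,3,4,6}

Answer: {2,3,4,6}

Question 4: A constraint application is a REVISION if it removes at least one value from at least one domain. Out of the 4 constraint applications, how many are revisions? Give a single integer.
Answer: 2

Derivation:
Constraint 1 (Z != V) on D(Z)={2,3,4,6,7,8} D(V)={2,3,4,6,8,9}: no change => not a revision
Constraint 2 (Z + V = X) on D(Z)={2,3,4,6,7,8} D(V)={2,3,4,6,8,9} D(X)={4,5,6,7,8,9}: Z {2,3,4,6,7,8}->{2,3,4,6,7}; V {2,3,4,6,8,9}->{2,3,4,6} => REVISION
Constraint 3 (V != X) on D(V)={2,3,4,6} D(X)={4,5,6,7,8,9}: no change => not a revision
Constraint 4 (V < Z) on D(V)={2,3,4,6} D(Z)={2,3,4,6,7}: Z {2,3,4,6,7}->{3,4,6,7} => REVISION
Total revisions = 2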